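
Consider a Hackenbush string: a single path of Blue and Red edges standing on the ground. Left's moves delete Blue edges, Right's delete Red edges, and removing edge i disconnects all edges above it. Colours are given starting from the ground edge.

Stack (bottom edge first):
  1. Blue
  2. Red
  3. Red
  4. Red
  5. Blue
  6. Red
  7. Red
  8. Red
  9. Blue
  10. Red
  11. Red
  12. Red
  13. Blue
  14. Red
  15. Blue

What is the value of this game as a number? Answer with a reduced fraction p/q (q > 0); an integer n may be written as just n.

2187/16384

Prefix values for Blue Red Red Red Blue Red Red Red Blue Red Red Red Blue Red Blue via {L|R} + simplicity:
edge 1 of 15 (Blue): { 0 | · } — 1
edge 2 of 15 (Red): { 0 | 1 } — 1/2
edge 3 of 15 (Red): { 0 | 1/2, 1 } — 1/4
edge 4 of 15 (Red): { 0 | 1/4, 1/2, 1 } — 1/8
edge 5 of 15 (Blue): { 0, 1/8 | 1/4, 1/2, 1 } — 3/16
edge 6 of 15 (Red): { 0, 1/8 | 3/16, 1/4, 1/2, 1 } — 5/32
edge 7 of 15 (Red): { 0, 1/8 | 5/32, 3/16, 1/4, 1/2, 1 } — 9/64
edge 8 of 15 (Red): { 0, 1/8 | 9/64, 5/32, 3/16, 1/4, 1/2, 1 } — 17/128
edge 9 of 15 (Blue): { 0, 1/8, 17/128 | 9/64, 5/32, 3/16, 1/4, 1/2, 1 } — 35/256
edge 10 of 15 (Red): { 0, 1/8, 17/128 | 35/256, 9/64, 5/32, 3/16, 1/4, 1/2, 1 } — 69/512
edge 11 of 15 (Red): { 0, 1/8, 17/128 | 69/512, 35/256, 9/64, 5/32, 3/16, 1/4, 1/2, 1 } — 137/1024
edge 12 of 15 (Red): { 0, 1/8, 17/128 | 137/1024, 69/512, 35/256, 9/64, 5/32, 3/16, 1/4, 1/2, 1 } — 273/2048
edge 13 of 15 (Blue): { 0, 1/8, 17/128, 273/2048 | 137/1024, 69/512, 35/256, 9/64, 5/32, 3/16, 1/4, 1/2, 1 } — 547/4096
edge 14 of 15 (Red): { 0, 1/8, 17/128, 273/2048 | 547/4096, 137/1024, 69/512, 35/256, 9/64, 5/32, 3/16, 1/4, 1/2, 1 } — 1093/8192
edge 15 of 15 (Blue): { 0, 1/8, 17/128, 273/2048, 1093/8192 | 547/4096, 137/1024, 69/512, 35/256, 9/64, 5/32, 3/16, 1/4, 1/2, 1 } — 2187/16384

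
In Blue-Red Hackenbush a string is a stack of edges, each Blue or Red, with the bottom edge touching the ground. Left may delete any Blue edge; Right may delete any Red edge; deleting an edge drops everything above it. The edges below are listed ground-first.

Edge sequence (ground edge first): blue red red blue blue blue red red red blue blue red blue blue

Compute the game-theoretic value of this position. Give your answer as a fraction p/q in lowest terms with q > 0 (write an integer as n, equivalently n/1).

Recurse on prefixes of the 14-edge string blue red red blue blue blue red red red blue blue red blue blue:
1 of 14 · b · max L 0 · min R +∞ gives 1
2 of 14 · br · max L 0 · min R 1 gives 1/2
3 of 14 · brr · max L 0 · min R 1/2 gives 1/4
4 of 14 · brrb · max L 1/4 · min R 1/2 gives 3/8
5 of 14 · brrbb · max L 3/8 · min R 1/2 gives 7/16
6 of 14 · brrbbb · max L 7/16 · min R 1/2 gives 15/32
7 of 14 · brrbbbr · max L 7/16 · min R 15/32 gives 29/64
8 of 14 · brrbbbrr · max L 7/16 · min R 29/64 gives 57/128
9 of 14 · brrbbbrrr · max L 7/16 · min R 57/128 gives 113/256
10 of 14 · brrbbbrrrb · max L 113/256 · min R 57/128 gives 227/512
11 of 14 · brrbbbrrrbb · max L 227/512 · min R 57/128 gives 455/1024
12 of 14 · brrbbbrrrbbr · max L 227/512 · min R 455/1024 gives 909/2048
13 of 14 · brrbbbrrrbbrb · max L 909/2048 · min R 455/1024 gives 1819/4096
14 of 14 · brrbbbrrrbbrbb · max L 1819/4096 · min R 455/1024 gives 3639/8192

3639/8192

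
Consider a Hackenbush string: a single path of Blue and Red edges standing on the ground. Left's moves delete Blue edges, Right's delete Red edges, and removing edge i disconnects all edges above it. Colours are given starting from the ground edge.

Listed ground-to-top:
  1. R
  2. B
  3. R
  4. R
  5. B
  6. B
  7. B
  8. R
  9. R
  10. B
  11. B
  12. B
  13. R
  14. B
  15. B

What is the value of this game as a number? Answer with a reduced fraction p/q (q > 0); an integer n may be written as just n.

-12681/16384

g(R) = { · | 0 } -> -1
g(RB) = { -1 | 0 } -> -1/2
g(RBR) = { -1 | -1/2, 0 } -> -3/4
g(RBRR) = { -1 | -3/4, -1/2, 0 } -> -7/8
g(RBRRB) = { -1, -7/8 | -3/4, -1/2, 0 } -> -13/16
g(RBRRBB) = { -1, -7/8, -13/16 | -3/4, -1/2, 0 } -> -25/32
g(RBRRBBB) = { -1, -7/8, -13/16, -25/32 | -3/4, -1/2, 0 } -> -49/64
g(RBRRBBBR) = { -1, -7/8, -13/16, -25/32 | -49/64, -3/4, -1/2, 0 } -> -99/128
g(RBRRBBBRR) = { -1, -7/8, -13/16, -25/32 | -99/128, -49/64, -3/4, -1/2, 0 } -> -199/256
g(RBRRBBBRRB) = { -1, -7/8, -13/16, -25/32, -199/256 | -99/128, -49/64, -3/4, -1/2, 0 } -> -397/512
g(RBRRBBBRRBB) = { -1, -7/8, -13/16, -25/32, -199/256, -397/512 | -99/128, -49/64, -3/4, -1/2, 0 } -> -793/1024
g(RBRRBBBRRBBB) = { -1, -7/8, -13/16, -25/32, -199/256, -397/512, -793/1024 | -99/128, -49/64, -3/4, -1/2, 0 } -> -1585/2048
g(RBRRBBBRRBBBR) = { -1, -7/8, -13/16, -25/32, -199/256, -397/512, -793/1024 | -1585/2048, -99/128, -49/64, -3/4, -1/2, 0 } -> -3171/4096
g(RBRRBBBRRBBBRB) = { -1, -7/8, -13/16, -25/32, -199/256, -397/512, -793/1024, -3171/4096 | -1585/2048, -99/128, -49/64, -3/4, -1/2, 0 } -> -6341/8192
g(RBRRBBBRRBBBRBB) = { -1, -7/8, -13/16, -25/32, -199/256, -397/512, -793/1024, -3171/4096, -6341/8192 | -1585/2048, -99/128, -49/64, -3/4, -1/2, 0 } -> -12681/16384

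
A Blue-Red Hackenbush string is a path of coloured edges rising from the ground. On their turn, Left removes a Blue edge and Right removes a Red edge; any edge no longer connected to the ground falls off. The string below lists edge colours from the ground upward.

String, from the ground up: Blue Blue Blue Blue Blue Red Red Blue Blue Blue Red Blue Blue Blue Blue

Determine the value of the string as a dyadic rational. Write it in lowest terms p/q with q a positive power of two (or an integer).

4575/1024

Prefix values for Blue Blue Blue Blue Blue Red Red Blue Blue Blue Red Blue Blue Blue Blue via {L|R} + simplicity:
g(B) = { 0 | ∅ } gives 1
g(BB) = { 0, 1 | ∅ } gives 2
g(BBB) = { 0, 1, 2 | ∅ } gives 3
g(BBBB) = { 0, 1, 2, 3 | ∅ } gives 4
g(BBBBB) = { 0, 1, 2, 3, 4 | ∅ } gives 5
g(BBBBBR) = { 0, 1, 2, 3, 4 | 5 } gives 9/2
g(BBBBBRR) = { 0, 1, 2, 3, 4 | 9/2, 5 } gives 17/4
g(BBBBBRRB) = { 0, 1, 2, 3, 4, 17/4 | 9/2, 5 } gives 35/8
g(BBBBBRRBB) = { 0, 1, 2, 3, 4, 17/4, 35/8 | 9/2, 5 } gives 71/16
g(BBBBBRRBBB) = { 0, 1, 2, 3, 4, 17/4, 35/8, 71/16 | 9/2, 5 } gives 143/32
g(BBBBBRRBBBR) = { 0, 1, 2, 3, 4, 17/4, 35/8, 71/16 | 143/32, 9/2, 5 } gives 285/64
g(BBBBBRRBBBRB) = { 0, 1, 2, 3, 4, 17/4, 35/8, 71/16, 285/64 | 143/32, 9/2, 5 } gives 571/128
g(BBBBBRRBBBRBB) = { 0, 1, 2, 3, 4, 17/4, 35/8, 71/16, 285/64, 571/128 | 143/32, 9/2, 5 } gives 1143/256
g(BBBBBRRBBBRBBB) = { 0, 1, 2, 3, 4, 17/4, 35/8, 71/16, 285/64, 571/128, 1143/256 | 143/32, 9/2, 5 } gives 2287/512
g(BBBBBRRBBBRBBBB) = { 0, 1, 2, 3, 4, 17/4, 35/8, 71/16, 285/64, 571/128, 1143/256, 2287/512 | 143/32, 9/2, 5 } gives 4575/1024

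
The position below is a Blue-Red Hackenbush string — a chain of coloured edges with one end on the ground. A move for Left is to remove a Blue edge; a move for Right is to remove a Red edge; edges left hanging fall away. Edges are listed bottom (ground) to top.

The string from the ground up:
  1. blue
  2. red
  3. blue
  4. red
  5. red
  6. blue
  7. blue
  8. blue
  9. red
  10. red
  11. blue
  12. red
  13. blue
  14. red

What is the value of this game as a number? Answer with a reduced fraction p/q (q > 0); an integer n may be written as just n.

5013/8192

Prefix values for blue red blue red red blue blue blue red red blue red blue red via {L|R} + simplicity:
1 of 14 · b · max L 0 · min R +∞ ⇒ 1
2 of 14 · br · max L 0 · min R 1 ⇒ 1/2
3 of 14 · brb · max L 1/2 · min R 1 ⇒ 3/4
4 of 14 · brbr · max L 1/2 · min R 3/4 ⇒ 5/8
5 of 14 · brbrr · max L 1/2 · min R 5/8 ⇒ 9/16
6 of 14 · brbrrb · max L 9/16 · min R 5/8 ⇒ 19/32
7 of 14 · brbrrbb · max L 19/32 · min R 5/8 ⇒ 39/64
8 of 14 · brbrrbbb · max L 39/64 · min R 5/8 ⇒ 79/128
9 of 14 · brbrrbbbr · max L 39/64 · min R 79/128 ⇒ 157/256
10 of 14 · brbrrbbbrr · max L 39/64 · min R 157/256 ⇒ 313/512
11 of 14 · brbrrbbbrrb · max L 313/512 · min R 157/256 ⇒ 627/1024
12 of 14 · brbrrbbbrrbr · max L 313/512 · min R 627/1024 ⇒ 1253/2048
13 of 14 · brbrrbbbrrbrb · max L 1253/2048 · min R 627/1024 ⇒ 2507/4096
14 of 14 · brbrrbbbrrbrbr · max L 1253/2048 · min R 2507/4096 ⇒ 5013/8192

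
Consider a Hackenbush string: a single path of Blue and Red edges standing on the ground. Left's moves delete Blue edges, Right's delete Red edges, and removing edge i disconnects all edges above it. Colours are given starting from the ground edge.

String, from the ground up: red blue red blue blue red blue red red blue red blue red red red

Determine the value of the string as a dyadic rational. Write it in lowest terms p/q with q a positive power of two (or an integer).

r: Left {  }, Right { 0 } so simplest -1
rb: Left { -1 }, Right { 0 } so simplest -1/2
rbr: Left { -1 }, Right { -1/2 0 } so simplest -3/4
rbrb: Left { -1 -3/4 }, Right { -1/2 0 } so simplest -5/8
rbrbb: Left { -1 -3/4 -5/8 }, Right { -1/2 0 } so simplest -9/16
rbrbbr: Left { -1 -3/4 -5/8 }, Right { -9/16 -1/2 0 } so simplest -19/32
rbrbbrb: Left { -1 -3/4 -5/8 -19/32 }, Right { -9/16 -1/2 0 } so simplest -37/64
rbrbbrbr: Left { -1 -3/4 -5/8 -19/32 }, Right { -37/64 -9/16 -1/2 0 } so simplest -75/128
rbrbbrbrr: Left { -1 -3/4 -5/8 -19/32 }, Right { -75/128 -37/64 -9/16 -1/2 0 } so simplest -151/256
rbrbbrbrrb: Left { -1 -3/4 -5/8 -19/32 -151/256 }, Right { -75/128 -37/64 -9/16 -1/2 0 } so simplest -301/512
rbrbbrbrrbr: Left { -1 -3/4 -5/8 -19/32 -151/256 }, Right { -301/512 -75/128 -37/64 -9/16 -1/2 0 } so simplest -603/1024
rbrbbrbrrbrb: Left { -1 -3/4 -5/8 -19/32 -151/256 -603/1024 }, Right { -301/512 -75/128 -37/64 -9/16 -1/2 0 } so simplest -1205/2048
rbrbbrbrrbrbr: Left { -1 -3/4 -5/8 -19/32 -151/256 -603/1024 }, Right { -1205/2048 -301/512 -75/128 -37/64 -9/16 -1/2 0 } so simplest -2411/4096
rbrbbrbrrbrbrr: Left { -1 -3/4 -5/8 -19/32 -151/256 -603/1024 }, Right { -2411/4096 -1205/2048 -301/512 -75/128 -37/64 -9/16 -1/2 0 } so simplest -4823/8192
rbrbbrbrrbrbrrr: Left { -1 -3/4 -5/8 -19/32 -151/256 -603/1024 }, Right { -4823/8192 -2411/4096 -1205/2048 -301/512 -75/128 -37/64 -9/16 -1/2 0 } so simplest -9647/16384

-9647/16384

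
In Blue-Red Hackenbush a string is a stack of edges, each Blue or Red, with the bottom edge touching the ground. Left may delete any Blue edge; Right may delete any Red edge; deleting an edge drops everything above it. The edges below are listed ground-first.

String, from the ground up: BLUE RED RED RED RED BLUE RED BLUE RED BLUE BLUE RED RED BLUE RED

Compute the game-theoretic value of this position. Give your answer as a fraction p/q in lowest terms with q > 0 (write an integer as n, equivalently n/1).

Prefix values for BLUE RED RED RED RED BLUE RED BLUE RED BLUE BLUE RED RED BLUE RED via {L|R} + simplicity:
B: Left { 0 }, Right { ∅ } -> simplest 1
BR: Left { 0 }, Right { 1 } -> simplest 1/2
BRR: Left { 0 }, Right { 1/2, 1 } -> simplest 1/4
BRRR: Left { 0 }, Right { 1/4, 1/2, 1 } -> simplest 1/8
BRRRR: Left { 0 }, Right { 1/8, 1/4, 1/2, 1 } -> simplest 1/16
BRRRRB: Left { 0, 1/16 }, Right { 1/8, 1/4, 1/2, 1 } -> simplest 3/32
BRRRRBR: Left { 0, 1/16 }, Right { 3/32, 1/8, 1/4, 1/2, 1 } -> simplest 5/64
BRRRRBRB: Left { 0, 1/16, 5/64 }, Right { 3/32, 1/8, 1/4, 1/2, 1 } -> simplest 11/128
BRRRRBRBR: Left { 0, 1/16, 5/64 }, Right { 11/128, 3/32, 1/8, 1/4, 1/2, 1 } -> simplest 21/256
BRRRRBRBRB: Left { 0, 1/16, 5/64, 21/256 }, Right { 11/128, 3/32, 1/8, 1/4, 1/2, 1 } -> simplest 43/512
BRRRRBRBRBB: Left { 0, 1/16, 5/64, 21/256, 43/512 }, Right { 11/128, 3/32, 1/8, 1/4, 1/2, 1 } -> simplest 87/1024
BRRRRBRBRBBR: Left { 0, 1/16, 5/64, 21/256, 43/512 }, Right { 87/1024, 11/128, 3/32, 1/8, 1/4, 1/2, 1 } -> simplest 173/2048
BRRRRBRBRBBRR: Left { 0, 1/16, 5/64, 21/256, 43/512 }, Right { 173/2048, 87/1024, 11/128, 3/32, 1/8, 1/4, 1/2, 1 } -> simplest 345/4096
BRRRRBRBRBBRRB: Left { 0, 1/16, 5/64, 21/256, 43/512, 345/4096 }, Right { 173/2048, 87/1024, 11/128, 3/32, 1/8, 1/4, 1/2, 1 } -> simplest 691/8192
BRRRRBRBRBBRRBR: Left { 0, 1/16, 5/64, 21/256, 43/512, 345/4096 }, Right { 691/8192, 173/2048, 87/1024, 11/128, 3/32, 1/8, 1/4, 1/2, 1 } -> simplest 1381/16384

1381/16384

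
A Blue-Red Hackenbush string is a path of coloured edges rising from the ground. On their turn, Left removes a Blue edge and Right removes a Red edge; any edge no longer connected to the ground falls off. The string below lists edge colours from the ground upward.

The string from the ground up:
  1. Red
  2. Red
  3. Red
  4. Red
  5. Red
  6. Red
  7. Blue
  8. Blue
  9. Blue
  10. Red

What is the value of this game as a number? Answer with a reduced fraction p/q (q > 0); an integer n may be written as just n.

-83/16

Recurse on prefixes of the 10-edge string Red Red Red Red Red Red Blue Blue Blue Red:
value_1 [R]  L=[·]  R=[0]  ⇒ -1
value_2 [RR]  L=[·]  R=[-1, 0]  ⇒ -2
value_3 [RRR]  L=[·]  R=[-2, -1, 0]  ⇒ -3
value_4 [RRRR]  L=[·]  R=[-3, -2, -1, 0]  ⇒ -4
value_5 [RRRRR]  L=[·]  R=[-4, -3, -2, -1, 0]  ⇒ -5
value_6 [RRRRRR]  L=[·]  R=[-5, -4, -3, -2, -1, 0]  ⇒ -6
value_7 [RRRRRRB]  L=[-6]  R=[-5, -4, -3, -2, -1, 0]  ⇒ -11/2
value_8 [RRRRRRBB]  L=[-6, -11/2]  R=[-5, -4, -3, -2, -1, 0]  ⇒ -21/4
value_9 [RRRRRRBBB]  L=[-6, -11/2, -21/4]  R=[-5, -4, -3, -2, -1, 0]  ⇒ -41/8
value_10 [RRRRRRBBBR]  L=[-6, -11/2, -21/4]  R=[-41/8, -5, -4, -3, -2, -1, 0]  ⇒ -83/16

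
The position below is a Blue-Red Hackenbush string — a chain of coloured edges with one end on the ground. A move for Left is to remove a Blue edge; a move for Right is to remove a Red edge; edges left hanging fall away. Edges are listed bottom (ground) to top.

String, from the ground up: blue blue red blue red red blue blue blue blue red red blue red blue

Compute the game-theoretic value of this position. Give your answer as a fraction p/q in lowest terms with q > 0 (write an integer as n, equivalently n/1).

b: Left { 0 }, Right { — } → simplest 1
bb: Left { 0; 1 }, Right { — } → simplest 2
bbr: Left { 0; 1 }, Right { 2 } → simplest 3/2
bbrb: Left { 0; 1; 3/2 }, Right { 2 } → simplest 7/4
bbrbr: Left { 0; 1; 3/2 }, Right { 7/4; 2 } → simplest 13/8
bbrbrr: Left { 0; 1; 3/2 }, Right { 13/8; 7/4; 2 } → simplest 25/16
bbrbrrb: Left { 0; 1; 3/2; 25/16 }, Right { 13/8; 7/4; 2 } → simplest 51/32
bbrbrrbb: Left { 0; 1; 3/2; 25/16; 51/32 }, Right { 13/8; 7/4; 2 } → simplest 103/64
bbrbrrbbb: Left { 0; 1; 3/2; 25/16; 51/32; 103/64 }, Right { 13/8; 7/4; 2 } → simplest 207/128
bbrbrrbbbb: Left { 0; 1; 3/2; 25/16; 51/32; 103/64; 207/128 }, Right { 13/8; 7/4; 2 } → simplest 415/256
bbrbrrbbbbr: Left { 0; 1; 3/2; 25/16; 51/32; 103/64; 207/128 }, Right { 415/256; 13/8; 7/4; 2 } → simplest 829/512
bbrbrrbbbbrr: Left { 0; 1; 3/2; 25/16; 51/32; 103/64; 207/128 }, Right { 829/512; 415/256; 13/8; 7/4; 2 } → simplest 1657/1024
bbrbrrbbbbrrb: Left { 0; 1; 3/2; 25/16; 51/32; 103/64; 207/128; 1657/1024 }, Right { 829/512; 415/256; 13/8; 7/4; 2 } → simplest 3315/2048
bbrbrrbbbbrrbr: Left { 0; 1; 3/2; 25/16; 51/32; 103/64; 207/128; 1657/1024 }, Right { 3315/2048; 829/512; 415/256; 13/8; 7/4; 2 } → simplest 6629/4096
bbrbrrbbbbrrbrb: Left { 0; 1; 3/2; 25/16; 51/32; 103/64; 207/128; 1657/1024; 6629/4096 }, Right { 3315/2048; 829/512; 415/256; 13/8; 7/4; 2 } → simplest 13259/8192

13259/8192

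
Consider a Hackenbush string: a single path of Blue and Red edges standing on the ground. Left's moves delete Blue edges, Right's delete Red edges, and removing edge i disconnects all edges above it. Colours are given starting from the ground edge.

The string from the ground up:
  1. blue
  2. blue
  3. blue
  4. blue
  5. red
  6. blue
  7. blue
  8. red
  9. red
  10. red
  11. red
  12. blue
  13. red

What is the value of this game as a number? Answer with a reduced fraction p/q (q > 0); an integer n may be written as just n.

v_1 [b]  L=[0]  R=[]  — 1
v_2 [bb]  L=[0; 1]  R=[]  — 2
v_3 [bbb]  L=[0; 1; 2]  R=[]  — 3
v_4 [bbbb]  L=[0; 1; 2; 3]  R=[]  — 4
v_5 [bbbbr]  L=[0; 1; 2; 3]  R=[4]  — 7/2
v_6 [bbbbrb]  L=[0; 1; 2; 3; 7/2]  R=[4]  — 15/4
v_7 [bbbbrbb]  L=[0; 1; 2; 3; 7/2; 15/4]  R=[4]  — 31/8
v_8 [bbbbrbbr]  L=[0; 1; 2; 3; 7/2; 15/4]  R=[31/8; 4]  — 61/16
v_9 [bbbbrbbrr]  L=[0; 1; 2; 3; 7/2; 15/4]  R=[61/16; 31/8; 4]  — 121/32
v_10 [bbbbrbbrrr]  L=[0; 1; 2; 3; 7/2; 15/4]  R=[121/32; 61/16; 31/8; 4]  — 241/64
v_11 [bbbbrbbrrrr]  L=[0; 1; 2; 3; 7/2; 15/4]  R=[241/64; 121/32; 61/16; 31/8; 4]  — 481/128
v_12 [bbbbrbbrrrrb]  L=[0; 1; 2; 3; 7/2; 15/4; 481/128]  R=[241/64; 121/32; 61/16; 31/8; 4]  — 963/256
v_13 [bbbbrbbrrrrbr]  L=[0; 1; 2; 3; 7/2; 15/4; 481/128]  R=[963/256; 241/64; 121/32; 61/16; 31/8; 4]  — 1925/512

1925/512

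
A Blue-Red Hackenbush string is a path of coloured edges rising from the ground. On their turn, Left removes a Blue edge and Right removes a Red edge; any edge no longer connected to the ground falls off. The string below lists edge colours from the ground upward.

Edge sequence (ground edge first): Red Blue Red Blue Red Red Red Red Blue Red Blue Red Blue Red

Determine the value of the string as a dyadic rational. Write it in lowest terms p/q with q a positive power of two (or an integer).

Build v(s[:k]) for k = 1..14, string s = Red Blue Red Blue Red Red Red Red Blue Red Blue Red Blue Red.
R: Left { — }, Right { 0 } -> simplest -1
RB: Left { -1 }, Right { 0 } -> simplest -1/2
RBR: Left { -1 }, Right { -1/2,0 } -> simplest -3/4
RBRB: Left { -1,-3/4 }, Right { -1/2,0 } -> simplest -5/8
RBRBR: Left { -1,-3/4 }, Right { -5/8,-1/2,0 } -> simplest -11/16
RBRBRR: Left { -1,-3/4 }, Right { -11/16,-5/8,-1/2,0 } -> simplest -23/32
RBRBRRR: Left { -1,-3/4 }, Right { -23/32,-11/16,-5/8,-1/2,0 } -> simplest -47/64
RBRBRRRR: Left { -1,-3/4 }, Right { -47/64,-23/32,-11/16,-5/8,-1/2,0 } -> simplest -95/128
RBRBRRRRB: Left { -1,-3/4,-95/128 }, Right { -47/64,-23/32,-11/16,-5/8,-1/2,0 } -> simplest -189/256
RBRBRRRRBR: Left { -1,-3/4,-95/128 }, Right { -189/256,-47/64,-23/32,-11/16,-5/8,-1/2,0 } -> simplest -379/512
RBRBRRRRBRB: Left { -1,-3/4,-95/128,-379/512 }, Right { -189/256,-47/64,-23/32,-11/16,-5/8,-1/2,0 } -> simplest -757/1024
RBRBRRRRBRBR: Left { -1,-3/4,-95/128,-379/512 }, Right { -757/1024,-189/256,-47/64,-23/32,-11/16,-5/8,-1/2,0 } -> simplest -1515/2048
RBRBRRRRBRBRB: Left { -1,-3/4,-95/128,-379/512,-1515/2048 }, Right { -757/1024,-189/256,-47/64,-23/32,-11/16,-5/8,-1/2,0 } -> simplest -3029/4096
RBRBRRRRBRBRBR: Left { -1,-3/4,-95/128,-379/512,-1515/2048 }, Right { -3029/4096,-757/1024,-189/256,-47/64,-23/32,-11/16,-5/8,-1/2,0 } -> simplest -6059/8192

-6059/8192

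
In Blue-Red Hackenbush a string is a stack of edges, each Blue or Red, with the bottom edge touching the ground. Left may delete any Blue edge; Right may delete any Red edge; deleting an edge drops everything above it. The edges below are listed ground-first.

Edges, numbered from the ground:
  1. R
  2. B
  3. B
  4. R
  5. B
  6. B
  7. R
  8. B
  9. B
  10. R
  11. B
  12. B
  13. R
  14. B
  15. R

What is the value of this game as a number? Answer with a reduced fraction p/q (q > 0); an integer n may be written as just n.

Recurse on prefixes of the 15-edge string R B B R B B R B B R B B R B R:
G_1 [R]  L=[·]  R=[0]  -> -1
G_2 [RB]  L=[-1]  R=[0]  -> -1/2
G_3 [RBB]  L=[-1; -1/2]  R=[0]  -> -1/4
G_4 [RBBR]  L=[-1; -1/2]  R=[-1/4; 0]  -> -3/8
G_5 [RBBRB]  L=[-1; -1/2; -3/8]  R=[-1/4; 0]  -> -5/16
G_6 [RBBRBB]  L=[-1; -1/2; -3/8; -5/16]  R=[-1/4; 0]  -> -9/32
G_7 [RBBRBBR]  L=[-1; -1/2; -3/8; -5/16]  R=[-9/32; -1/4; 0]  -> -19/64
G_8 [RBBRBBRB]  L=[-1; -1/2; -3/8; -5/16; -19/64]  R=[-9/32; -1/4; 0]  -> -37/128
G_9 [RBBRBBRBB]  L=[-1; -1/2; -3/8; -5/16; -19/64; -37/128]  R=[-9/32; -1/4; 0]  -> -73/256
G_10 [RBBRBBRBBR]  L=[-1; -1/2; -3/8; -5/16; -19/64; -37/128]  R=[-73/256; -9/32; -1/4; 0]  -> -147/512
G_11 [RBBRBBRBBRB]  L=[-1; -1/2; -3/8; -5/16; -19/64; -37/128; -147/512]  R=[-73/256; -9/32; -1/4; 0]  -> -293/1024
G_12 [RBBRBBRBBRBB]  L=[-1; -1/2; -3/8; -5/16; -19/64; -37/128; -147/512; -293/1024]  R=[-73/256; -9/32; -1/4; 0]  -> -585/2048
G_13 [RBBRBBRBBRBBR]  L=[-1; -1/2; -3/8; -5/16; -19/64; -37/128; -147/512; -293/1024]  R=[-585/2048; -73/256; -9/32; -1/4; 0]  -> -1171/4096
G_14 [RBBRBBRBBRBBRB]  L=[-1; -1/2; -3/8; -5/16; -19/64; -37/128; -147/512; -293/1024; -1171/4096]  R=[-585/2048; -73/256; -9/32; -1/4; 0]  -> -2341/8192
G_15 [RBBRBBRBBRBBRBR]  L=[-1; -1/2; -3/8; -5/16; -19/64; -37/128; -147/512; -293/1024; -1171/4096]  R=[-2341/8192; -585/2048; -73/256; -9/32; -1/4; 0]  -> -4683/16384

-4683/16384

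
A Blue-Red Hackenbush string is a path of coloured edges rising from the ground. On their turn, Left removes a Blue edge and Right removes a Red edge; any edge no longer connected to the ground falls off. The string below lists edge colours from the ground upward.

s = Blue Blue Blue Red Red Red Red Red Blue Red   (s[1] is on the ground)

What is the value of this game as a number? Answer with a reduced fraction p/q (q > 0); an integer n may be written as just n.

Recurse on prefixes of the 10-edge string Blue Blue Blue Red Red Red Red Red Blue Red:
step 1: add Blue to get B; options L={ 0 } R={ — } gives 1
step 2: add Blue to get BB; options L={ 0, 1 } R={ — } gives 2
step 3: add Blue to get BBB; options L={ 0, 1, 2 } R={ — } gives 3
step 4: add Red to get BBBR; options L={ 0, 1, 2 } R={ 3 } gives 5/2
step 5: add Red to get BBBRR; options L={ 0, 1, 2 } R={ 5/2, 3 } gives 9/4
step 6: add Red to get BBBRRR; options L={ 0, 1, 2 } R={ 9/4, 5/2, 3 } gives 17/8
step 7: add Red to get BBBRRRR; options L={ 0, 1, 2 } R={ 17/8, 9/4, 5/2, 3 } gives 33/16
step 8: add Red to get BBBRRRRR; options L={ 0, 1, 2 } R={ 33/16, 17/8, 9/4, 5/2, 3 } gives 65/32
step 9: add Blue to get BBBRRRRRB; options L={ 0, 1, 2, 65/32 } R={ 33/16, 17/8, 9/4, 5/2, 3 } gives 131/64
step 10: add Red to get BBBRRRRRBR; options L={ 0, 1, 2, 65/32 } R={ 131/64, 33/16, 17/8, 9/4, 5/2, 3 } gives 261/128

261/128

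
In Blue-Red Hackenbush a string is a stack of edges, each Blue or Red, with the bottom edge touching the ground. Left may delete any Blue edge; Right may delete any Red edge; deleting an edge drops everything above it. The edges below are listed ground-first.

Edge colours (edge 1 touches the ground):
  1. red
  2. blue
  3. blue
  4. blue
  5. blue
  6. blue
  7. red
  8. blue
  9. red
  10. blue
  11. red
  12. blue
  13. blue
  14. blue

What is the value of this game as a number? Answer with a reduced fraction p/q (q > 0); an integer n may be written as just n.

Recurse on prefixes of the 14-edge string red blue blue blue blue blue red blue red blue red blue blue blue:
val(r) = { none | 0 } → -1
val(rb) = { -1 | 0 } → -1/2
val(rbb) = { -1 -1/2 | 0 } → -1/4
val(rbbb) = { -1 -1/2 -1/4 | 0 } → -1/8
val(rbbbb) = { -1 -1/2 -1/4 -1/8 | 0 } → -1/16
val(rbbbbb) = { -1 -1/2 -1/4 -1/8 -1/16 | 0 } → -1/32
val(rbbbbbr) = { -1 -1/2 -1/4 -1/8 -1/16 | -1/32 0 } → -3/64
val(rbbbbbrb) = { -1 -1/2 -1/4 -1/8 -1/16 -3/64 | -1/32 0 } → -5/128
val(rbbbbbrbr) = { -1 -1/2 -1/4 -1/8 -1/16 -3/64 | -5/128 -1/32 0 } → -11/256
val(rbbbbbrbrb) = { -1 -1/2 -1/4 -1/8 -1/16 -3/64 -11/256 | -5/128 -1/32 0 } → -21/512
val(rbbbbbrbrbr) = { -1 -1/2 -1/4 -1/8 -1/16 -3/64 -11/256 | -21/512 -5/128 -1/32 0 } → -43/1024
val(rbbbbbrbrbrb) = { -1 -1/2 -1/4 -1/8 -1/16 -3/64 -11/256 -43/1024 | -21/512 -5/128 -1/32 0 } → -85/2048
val(rbbbbbrbrbrbb) = { -1 -1/2 -1/4 -1/8 -1/16 -3/64 -11/256 -43/1024 -85/2048 | -21/512 -5/128 -1/32 0 } → -169/4096
val(rbbbbbrbrbrbbb) = { -1 -1/2 -1/4 -1/8 -1/16 -3/64 -11/256 -43/1024 -85/2048 -169/4096 | -21/512 -5/128 -1/32 0 } → -337/8192

-337/8192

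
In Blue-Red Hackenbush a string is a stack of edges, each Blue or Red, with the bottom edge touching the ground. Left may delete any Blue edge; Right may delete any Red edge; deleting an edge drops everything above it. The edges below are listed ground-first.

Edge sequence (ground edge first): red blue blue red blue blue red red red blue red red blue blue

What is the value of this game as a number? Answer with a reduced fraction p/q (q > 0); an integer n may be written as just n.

edge 1 of 14 (red): { — | 0 } = -1
edge 2 of 14 (blue): { -1 | 0 } = -1/2
edge 3 of 14 (blue): { -1 -1/2 | 0 } = -1/4
edge 4 of 14 (red): { -1 -1/2 | -1/4 0 } = -3/8
edge 5 of 14 (blue): { -1 -1/2 -3/8 | -1/4 0 } = -5/16
edge 6 of 14 (blue): { -1 -1/2 -3/8 -5/16 | -1/4 0 } = -9/32
edge 7 of 14 (red): { -1 -1/2 -3/8 -5/16 | -9/32 -1/4 0 } = -19/64
edge 8 of 14 (red): { -1 -1/2 -3/8 -5/16 | -19/64 -9/32 -1/4 0 } = -39/128
edge 9 of 14 (red): { -1 -1/2 -3/8 -5/16 | -39/128 -19/64 -9/32 -1/4 0 } = -79/256
edge 10 of 14 (blue): { -1 -1/2 -3/8 -5/16 -79/256 | -39/128 -19/64 -9/32 -1/4 0 } = -157/512
edge 11 of 14 (red): { -1 -1/2 -3/8 -5/16 -79/256 | -157/512 -39/128 -19/64 -9/32 -1/4 0 } = -315/1024
edge 12 of 14 (red): { -1 -1/2 -3/8 -5/16 -79/256 | -315/1024 -157/512 -39/128 -19/64 -9/32 -1/4 0 } = -631/2048
edge 13 of 14 (blue): { -1 -1/2 -3/8 -5/16 -79/256 -631/2048 | -315/1024 -157/512 -39/128 -19/64 -9/32 -1/4 0 } = -1261/4096
edge 14 of 14 (blue): { -1 -1/2 -3/8 -5/16 -79/256 -631/2048 -1261/4096 | -315/1024 -157/512 -39/128 -19/64 -9/32 -1/4 0 } = -2521/8192

-2521/8192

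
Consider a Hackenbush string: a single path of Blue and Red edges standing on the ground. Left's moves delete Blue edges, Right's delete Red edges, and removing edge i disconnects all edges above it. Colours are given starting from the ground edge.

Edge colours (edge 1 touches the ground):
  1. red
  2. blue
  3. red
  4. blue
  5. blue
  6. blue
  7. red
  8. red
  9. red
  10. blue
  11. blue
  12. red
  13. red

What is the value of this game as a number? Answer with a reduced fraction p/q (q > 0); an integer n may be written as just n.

Recurse on prefixes of the 13-edge string red blue red blue blue blue red red red blue blue red red:
edge 1 of 13 (red): { · | 0 } — -1
edge 2 of 13 (blue): { -1 | 0 } — -1/2
edge 3 of 13 (red): { -1 | -1/2 0 } — -3/4
edge 4 of 13 (blue): { -1 -3/4 | -1/2 0 } — -5/8
edge 5 of 13 (blue): { -1 -3/4 -5/8 | -1/2 0 } — -9/16
edge 6 of 13 (blue): { -1 -3/4 -5/8 -9/16 | -1/2 0 } — -17/32
edge 7 of 13 (red): { -1 -3/4 -5/8 -9/16 | -17/32 -1/2 0 } — -35/64
edge 8 of 13 (red): { -1 -3/4 -5/8 -9/16 | -35/64 -17/32 -1/2 0 } — -71/128
edge 9 of 13 (red): { -1 -3/4 -5/8 -9/16 | -71/128 -35/64 -17/32 -1/2 0 } — -143/256
edge 10 of 13 (blue): { -1 -3/4 -5/8 -9/16 -143/256 | -71/128 -35/64 -17/32 -1/2 0 } — -285/512
edge 11 of 13 (blue): { -1 -3/4 -5/8 -9/16 -143/256 -285/512 | -71/128 -35/64 -17/32 -1/2 0 } — -569/1024
edge 12 of 13 (red): { -1 -3/4 -5/8 -9/16 -143/256 -285/512 | -569/1024 -71/128 -35/64 -17/32 -1/2 0 } — -1139/2048
edge 13 of 13 (red): { -1 -3/4 -5/8 -9/16 -143/256 -285/512 | -1139/2048 -569/1024 -71/128 -35/64 -17/32 -1/2 0 } — -2279/4096

-2279/4096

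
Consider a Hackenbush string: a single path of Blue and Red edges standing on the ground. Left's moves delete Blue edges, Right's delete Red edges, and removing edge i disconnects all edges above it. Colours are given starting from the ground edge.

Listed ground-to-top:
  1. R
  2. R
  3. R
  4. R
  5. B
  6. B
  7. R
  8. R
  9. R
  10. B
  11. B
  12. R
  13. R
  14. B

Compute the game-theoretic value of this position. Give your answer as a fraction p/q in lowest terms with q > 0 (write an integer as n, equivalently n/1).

Build G(s[:k]) for k = 1..14, string s = R R R R B B R R R B B R R B.
edge 1 of 14 (R): { — | 0 } = -1
edge 2 of 14 (R): { — | -1,0 } = -2
edge 3 of 14 (R): { — | -2,-1,0 } = -3
edge 4 of 14 (R): { — | -3,-2,-1,0 } = -4
edge 5 of 14 (B): { -4 | -3,-2,-1,0 } = -7/2
edge 6 of 14 (B): { -4,-7/2 | -3,-2,-1,0 } = -13/4
edge 7 of 14 (R): { -4,-7/2 | -13/4,-3,-2,-1,0 } = -27/8
edge 8 of 14 (R): { -4,-7/2 | -27/8,-13/4,-3,-2,-1,0 } = -55/16
edge 9 of 14 (R): { -4,-7/2 | -55/16,-27/8,-13/4,-3,-2,-1,0 } = -111/32
edge 10 of 14 (B): { -4,-7/2,-111/32 | -55/16,-27/8,-13/4,-3,-2,-1,0 } = -221/64
edge 11 of 14 (B): { -4,-7/2,-111/32,-221/64 | -55/16,-27/8,-13/4,-3,-2,-1,0 } = -441/128
edge 12 of 14 (R): { -4,-7/2,-111/32,-221/64 | -441/128,-55/16,-27/8,-13/4,-3,-2,-1,0 } = -883/256
edge 13 of 14 (R): { -4,-7/2,-111/32,-221/64 | -883/256,-441/128,-55/16,-27/8,-13/4,-3,-2,-1,0 } = -1767/512
edge 14 of 14 (B): { -4,-7/2,-111/32,-221/64,-1767/512 | -883/256,-441/128,-55/16,-27/8,-13/4,-3,-2,-1,0 } = -3533/1024

-3533/1024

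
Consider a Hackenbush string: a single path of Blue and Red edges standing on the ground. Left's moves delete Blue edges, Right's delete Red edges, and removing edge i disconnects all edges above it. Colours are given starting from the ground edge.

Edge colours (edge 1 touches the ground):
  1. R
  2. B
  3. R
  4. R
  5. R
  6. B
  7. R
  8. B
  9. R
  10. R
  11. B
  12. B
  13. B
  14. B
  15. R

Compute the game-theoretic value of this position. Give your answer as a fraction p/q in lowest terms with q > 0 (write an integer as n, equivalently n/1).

v(R) = { — | 0 } gives -1
v(RB) = { -1 | 0 } gives -1/2
v(RBR) = { -1 | -1/2, 0 } gives -3/4
v(RBRR) = { -1 | -3/4, -1/2, 0 } gives -7/8
v(RBRRR) = { -1 | -7/8, -3/4, -1/2, 0 } gives -15/16
v(RBRRRB) = { -1, -15/16 | -7/8, -3/4, -1/2, 0 } gives -29/32
v(RBRRRBR) = { -1, -15/16 | -29/32, -7/8, -3/4, -1/2, 0 } gives -59/64
v(RBRRRBRB) = { -1, -15/16, -59/64 | -29/32, -7/8, -3/4, -1/2, 0 } gives -117/128
v(RBRRRBRBR) = { -1, -15/16, -59/64 | -117/128, -29/32, -7/8, -3/4, -1/2, 0 } gives -235/256
v(RBRRRBRBRR) = { -1, -15/16, -59/64 | -235/256, -117/128, -29/32, -7/8, -3/4, -1/2, 0 } gives -471/512
v(RBRRRBRBRRB) = { -1, -15/16, -59/64, -471/512 | -235/256, -117/128, -29/32, -7/8, -3/4, -1/2, 0 } gives -941/1024
v(RBRRRBRBRRBB) = { -1, -15/16, -59/64, -471/512, -941/1024 | -235/256, -117/128, -29/32, -7/8, -3/4, -1/2, 0 } gives -1881/2048
v(RBRRRBRBRRBBB) = { -1, -15/16, -59/64, -471/512, -941/1024, -1881/2048 | -235/256, -117/128, -29/32, -7/8, -3/4, -1/2, 0 } gives -3761/4096
v(RBRRRBRBRRBBBB) = { -1, -15/16, -59/64, -471/512, -941/1024, -1881/2048, -3761/4096 | -235/256, -117/128, -29/32, -7/8, -3/4, -1/2, 0 } gives -7521/8192
v(RBRRRBRBRRBBBBR) = { -1, -15/16, -59/64, -471/512, -941/1024, -1881/2048, -3761/4096 | -7521/8192, -235/256, -117/128, -29/32, -7/8, -3/4, -1/2, 0 } gives -15043/16384

-15043/16384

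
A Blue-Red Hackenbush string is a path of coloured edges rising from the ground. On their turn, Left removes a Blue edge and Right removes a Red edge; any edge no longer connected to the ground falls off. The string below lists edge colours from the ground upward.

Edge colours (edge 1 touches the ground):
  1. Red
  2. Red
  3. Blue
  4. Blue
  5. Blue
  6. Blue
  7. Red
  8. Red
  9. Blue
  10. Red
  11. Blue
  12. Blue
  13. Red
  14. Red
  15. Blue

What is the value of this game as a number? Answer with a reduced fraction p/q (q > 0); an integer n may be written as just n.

-9037/8192

1 of 15 · R · max L −∞ · min R 0 gives -1
2 of 15 · RR · max L −∞ · min R -1 gives -2
3 of 15 · RRB · max L -2 · min R -1 gives -3/2
4 of 15 · RRBB · max L -3/2 · min R -1 gives -5/4
5 of 15 · RRBBB · max L -5/4 · min R -1 gives -9/8
6 of 15 · RRBBBB · max L -9/8 · min R -1 gives -17/16
7 of 15 · RRBBBBR · max L -9/8 · min R -17/16 gives -35/32
8 of 15 · RRBBBBRR · max L -9/8 · min R -35/32 gives -71/64
9 of 15 · RRBBBBRRB · max L -71/64 · min R -35/32 gives -141/128
10 of 15 · RRBBBBRRBR · max L -71/64 · min R -141/128 gives -283/256
11 of 15 · RRBBBBRRBRB · max L -283/256 · min R -141/128 gives -565/512
12 of 15 · RRBBBBRRBRBB · max L -565/512 · min R -141/128 gives -1129/1024
13 of 15 · RRBBBBRRBRBBR · max L -565/512 · min R -1129/1024 gives -2259/2048
14 of 15 · RRBBBBRRBRBBRR · max L -565/512 · min R -2259/2048 gives -4519/4096
15 of 15 · RRBBBBRRBRBBRRB · max L -4519/4096 · min R -2259/2048 gives -9037/8192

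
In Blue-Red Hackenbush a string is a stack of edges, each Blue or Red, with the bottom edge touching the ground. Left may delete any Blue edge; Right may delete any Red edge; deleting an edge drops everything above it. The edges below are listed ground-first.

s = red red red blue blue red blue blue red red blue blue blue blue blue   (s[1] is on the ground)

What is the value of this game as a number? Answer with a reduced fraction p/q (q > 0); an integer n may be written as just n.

-9409/4096

Build v(s[:k]) for k = 1..15, string s = red red red blue blue red blue blue red red blue blue blue blue blue.
step 1: add red to get r; options L={ none } R={ 0 } => -1
step 2: add red to get rr; options L={ none } R={ -1 0 } => -2
step 3: add red to get rrr; options L={ none } R={ -2 -1 0 } => -3
step 4: add blue to get rrrb; options L={ -3 } R={ -2 -1 0 } => -5/2
step 5: add blue to get rrrbb; options L={ -3 -5/2 } R={ -2 -1 0 } => -9/4
step 6: add red to get rrrbbr; options L={ -3 -5/2 } R={ -9/4 -2 -1 0 } => -19/8
step 7: add blue to get rrrbbrb; options L={ -3 -5/2 -19/8 } R={ -9/4 -2 -1 0 } => -37/16
step 8: add blue to get rrrbbrbb; options L={ -3 -5/2 -19/8 -37/16 } R={ -9/4 -2 -1 0 } => -73/32
step 9: add red to get rrrbbrbbr; options L={ -3 -5/2 -19/8 -37/16 } R={ -73/32 -9/4 -2 -1 0 } => -147/64
step 10: add red to get rrrbbrbbrr; options L={ -3 -5/2 -19/8 -37/16 } R={ -147/64 -73/32 -9/4 -2 -1 0 } => -295/128
step 11: add blue to get rrrbbrbbrrb; options L={ -3 -5/2 -19/8 -37/16 -295/128 } R={ -147/64 -73/32 -9/4 -2 -1 0 } => -589/256
step 12: add blue to get rrrbbrbbrrbb; options L={ -3 -5/2 -19/8 -37/16 -295/128 -589/256 } R={ -147/64 -73/32 -9/4 -2 -1 0 } => -1177/512
step 13: add blue to get rrrbbrbbrrbbb; options L={ -3 -5/2 -19/8 -37/16 -295/128 -589/256 -1177/512 } R={ -147/64 -73/32 -9/4 -2 -1 0 } => -2353/1024
step 14: add blue to get rrrbbrbbrrbbbb; options L={ -3 -5/2 -19/8 -37/16 -295/128 -589/256 -1177/512 -2353/1024 } R={ -147/64 -73/32 -9/4 -2 -1 0 } => -4705/2048
step 15: add blue to get rrrbbrbbrrbbbbb; options L={ -3 -5/2 -19/8 -37/16 -295/128 -589/256 -1177/512 -2353/1024 -4705/2048 } R={ -147/64 -73/32 -9/4 -2 -1 0 } => -9409/4096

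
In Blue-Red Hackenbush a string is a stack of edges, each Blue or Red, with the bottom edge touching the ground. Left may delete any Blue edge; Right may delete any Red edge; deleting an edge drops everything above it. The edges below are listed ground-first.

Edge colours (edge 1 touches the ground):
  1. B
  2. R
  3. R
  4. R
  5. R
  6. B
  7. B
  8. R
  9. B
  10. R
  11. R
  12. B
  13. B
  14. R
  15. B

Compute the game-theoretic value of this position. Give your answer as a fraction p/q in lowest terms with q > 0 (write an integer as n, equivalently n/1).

g(B) = { 0 | (no moves) } -> 1
g(BR) = { 0 | 1 } -> 1/2
g(BRR) = { 0 | 1/2, 1 } -> 1/4
g(BRRR) = { 0 | 1/4, 1/2, 1 } -> 1/8
g(BRRRR) = { 0 | 1/8, 1/4, 1/2, 1 } -> 1/16
g(BRRRRB) = { 0, 1/16 | 1/8, 1/4, 1/2, 1 } -> 3/32
g(BRRRRBB) = { 0, 1/16, 3/32 | 1/8, 1/4, 1/2, 1 } -> 7/64
g(BRRRRBBR) = { 0, 1/16, 3/32 | 7/64, 1/8, 1/4, 1/2, 1 } -> 13/128
g(BRRRRBBRB) = { 0, 1/16, 3/32, 13/128 | 7/64, 1/8, 1/4, 1/2, 1 } -> 27/256
g(BRRRRBBRBR) = { 0, 1/16, 3/32, 13/128 | 27/256, 7/64, 1/8, 1/4, 1/2, 1 } -> 53/512
g(BRRRRBBRBRR) = { 0, 1/16, 3/32, 13/128 | 53/512, 27/256, 7/64, 1/8, 1/4, 1/2, 1 } -> 105/1024
g(BRRRRBBRBRRB) = { 0, 1/16, 3/32, 13/128, 105/1024 | 53/512, 27/256, 7/64, 1/8, 1/4, 1/2, 1 } -> 211/2048
g(BRRRRBBRBRRBB) = { 0, 1/16, 3/32, 13/128, 105/1024, 211/2048 | 53/512, 27/256, 7/64, 1/8, 1/4, 1/2, 1 } -> 423/4096
g(BRRRRBBRBRRBBR) = { 0, 1/16, 3/32, 13/128, 105/1024, 211/2048 | 423/4096, 53/512, 27/256, 7/64, 1/8, 1/4, 1/2, 1 } -> 845/8192
g(BRRRRBBRBRRBBRB) = { 0, 1/16, 3/32, 13/128, 105/1024, 211/2048, 845/8192 | 423/4096, 53/512, 27/256, 7/64, 1/8, 1/4, 1/2, 1 } -> 1691/16384

1691/16384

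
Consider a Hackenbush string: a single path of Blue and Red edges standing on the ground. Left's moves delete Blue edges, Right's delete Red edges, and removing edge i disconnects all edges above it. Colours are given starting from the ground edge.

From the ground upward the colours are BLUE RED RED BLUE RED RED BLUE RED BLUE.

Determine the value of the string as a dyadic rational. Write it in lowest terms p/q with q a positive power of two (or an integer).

edge 1 of 9 (BLUE): { 0 | · } ⇒ 1
edge 2 of 9 (RED): { 0 | 1 } ⇒ 1/2
edge 3 of 9 (RED): { 0 | 1/2; 1 } ⇒ 1/4
edge 4 of 9 (BLUE): { 0; 1/4 | 1/2; 1 } ⇒ 3/8
edge 5 of 9 (RED): { 0; 1/4 | 3/8; 1/2; 1 } ⇒ 5/16
edge 6 of 9 (RED): { 0; 1/4 | 5/16; 3/8; 1/2; 1 } ⇒ 9/32
edge 7 of 9 (BLUE): { 0; 1/4; 9/32 | 5/16; 3/8; 1/2; 1 } ⇒ 19/64
edge 8 of 9 (RED): { 0; 1/4; 9/32 | 19/64; 5/16; 3/8; 1/2; 1 } ⇒ 37/128
edge 9 of 9 (BLUE): { 0; 1/4; 9/32; 37/128 | 19/64; 5/16; 3/8; 1/2; 1 } ⇒ 75/256

75/256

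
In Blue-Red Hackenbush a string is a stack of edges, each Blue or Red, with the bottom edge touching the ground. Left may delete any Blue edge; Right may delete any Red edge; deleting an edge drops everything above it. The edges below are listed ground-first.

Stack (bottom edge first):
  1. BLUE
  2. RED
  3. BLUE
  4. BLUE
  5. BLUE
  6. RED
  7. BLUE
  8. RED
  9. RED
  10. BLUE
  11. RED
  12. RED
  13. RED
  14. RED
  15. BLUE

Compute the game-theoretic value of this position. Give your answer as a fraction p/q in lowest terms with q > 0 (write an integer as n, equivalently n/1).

val(B) = { 0 | — } gives 1
val(BR) = { 0 | 1 } gives 1/2
val(BRB) = { 0, 1/2 | 1 } gives 3/4
val(BRBB) = { 0, 1/2, 3/4 | 1 } gives 7/8
val(BRBBB) = { 0, 1/2, 3/4, 7/8 | 1 } gives 15/16
val(BRBBBR) = { 0, 1/2, 3/4, 7/8 | 15/16, 1 } gives 29/32
val(BRBBBRB) = { 0, 1/2, 3/4, 7/8, 29/32 | 15/16, 1 } gives 59/64
val(BRBBBRBR) = { 0, 1/2, 3/4, 7/8, 29/32 | 59/64, 15/16, 1 } gives 117/128
val(BRBBBRBRR) = { 0, 1/2, 3/4, 7/8, 29/32 | 117/128, 59/64, 15/16, 1 } gives 233/256
val(BRBBBRBRRB) = { 0, 1/2, 3/4, 7/8, 29/32, 233/256 | 117/128, 59/64, 15/16, 1 } gives 467/512
val(BRBBBRBRRBR) = { 0, 1/2, 3/4, 7/8, 29/32, 233/256 | 467/512, 117/128, 59/64, 15/16, 1 } gives 933/1024
val(BRBBBRBRRBRR) = { 0, 1/2, 3/4, 7/8, 29/32, 233/256 | 933/1024, 467/512, 117/128, 59/64, 15/16, 1 } gives 1865/2048
val(BRBBBRBRRBRRR) = { 0, 1/2, 3/4, 7/8, 29/32, 233/256 | 1865/2048, 933/1024, 467/512, 117/128, 59/64, 15/16, 1 } gives 3729/4096
val(BRBBBRBRRBRRRR) = { 0, 1/2, 3/4, 7/8, 29/32, 233/256 | 3729/4096, 1865/2048, 933/1024, 467/512, 117/128, 59/64, 15/16, 1 } gives 7457/8192
val(BRBBBRBRRBRRRRB) = { 0, 1/2, 3/4, 7/8, 29/32, 233/256, 7457/8192 | 3729/4096, 1865/2048, 933/1024, 467/512, 117/128, 59/64, 15/16, 1 } gives 14915/16384

14915/16384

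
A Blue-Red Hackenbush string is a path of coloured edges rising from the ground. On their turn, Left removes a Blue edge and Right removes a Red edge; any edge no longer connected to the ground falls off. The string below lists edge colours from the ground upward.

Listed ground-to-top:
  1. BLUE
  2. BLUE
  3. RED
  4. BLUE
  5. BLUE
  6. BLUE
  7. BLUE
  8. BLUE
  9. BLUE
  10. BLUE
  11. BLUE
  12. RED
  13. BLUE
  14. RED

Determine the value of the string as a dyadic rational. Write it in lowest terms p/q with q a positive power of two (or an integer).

step 1: add BLUE to get B; options L={ 0 } R={  } => 1
step 2: add BLUE to get BB; options L={ 0; 1 } R={  } => 2
step 3: add RED to get BBR; options L={ 0; 1 } R={ 2 } => 3/2
step 4: add BLUE to get BBRB; options L={ 0; 1; 3/2 } R={ 2 } => 7/4
step 5: add BLUE to get BBRBB; options L={ 0; 1; 3/2; 7/4 } R={ 2 } => 15/8
step 6: add BLUE to get BBRBBB; options L={ 0; 1; 3/2; 7/4; 15/8 } R={ 2 } => 31/16
step 7: add BLUE to get BBRBBBB; options L={ 0; 1; 3/2; 7/4; 15/8; 31/16 } R={ 2 } => 63/32
step 8: add BLUE to get BBRBBBBB; options L={ 0; 1; 3/2; 7/4; 15/8; 31/16; 63/32 } R={ 2 } => 127/64
step 9: add BLUE to get BBRBBBBBB; options L={ 0; 1; 3/2; 7/4; 15/8; 31/16; 63/32; 127/64 } R={ 2 } => 255/128
step 10: add BLUE to get BBRBBBBBBB; options L={ 0; 1; 3/2; 7/4; 15/8; 31/16; 63/32; 127/64; 255/128 } R={ 2 } => 511/256
step 11: add BLUE to get BBRBBBBBBBB; options L={ 0; 1; 3/2; 7/4; 15/8; 31/16; 63/32; 127/64; 255/128; 511/256 } R={ 2 } => 1023/512
step 12: add RED to get BBRBBBBBBBBR; options L={ 0; 1; 3/2; 7/4; 15/8; 31/16; 63/32; 127/64; 255/128; 511/256 } R={ 1023/512; 2 } => 2045/1024
step 13: add BLUE to get BBRBBBBBBBBRB; options L={ 0; 1; 3/2; 7/4; 15/8; 31/16; 63/32; 127/64; 255/128; 511/256; 2045/1024 } R={ 1023/512; 2 } => 4091/2048
step 14: add RED to get BBRBBBBBBBBRBR; options L={ 0; 1; 3/2; 7/4; 15/8; 31/16; 63/32; 127/64; 255/128; 511/256; 2045/1024 } R={ 4091/2048; 1023/512; 2 } => 8181/4096

8181/4096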